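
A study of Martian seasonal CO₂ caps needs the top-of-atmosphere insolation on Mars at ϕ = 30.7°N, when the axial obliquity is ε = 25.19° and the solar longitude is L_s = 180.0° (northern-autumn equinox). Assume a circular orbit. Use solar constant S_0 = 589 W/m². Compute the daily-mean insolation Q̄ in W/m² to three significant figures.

Q̄ ≈ 161 W/m²

Solar declination: sin δ = sin ε · sin L_s = sin 25.19° × sin 180.0° = 0.00000, so δ = +0.000°.
cos h₀ = −tan(+30.7°) tan(+0.000°) = -0.0000, h₀ = 1.5708 rad.
Bracket: h₀ sin ϕ sin δ + cos ϕ cos δ sin h₀ = 1.5708×0.51054×0.00000 + 0.85985×1.00000×1.00000 = 0.000000 + 0.859850 = 0.859850.
Q̄ = (S_0/π) × [bracket] = (589/π) × 0.859850 = 161.2 W/m².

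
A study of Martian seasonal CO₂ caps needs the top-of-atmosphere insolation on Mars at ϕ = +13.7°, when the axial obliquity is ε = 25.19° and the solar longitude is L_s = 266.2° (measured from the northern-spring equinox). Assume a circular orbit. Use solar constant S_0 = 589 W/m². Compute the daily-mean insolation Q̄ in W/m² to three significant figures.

Q̄ ≈ 136 W/m²

Solar declination: sin δ = sin ε · sin L_s = sin 25.19° × sin 266.2° = -0.42469, so δ = -25.131°.
cos h₀ = −tan(+13.7°) tan(-25.131°) = 0.1144, h₀ = 1.4562 rad.
Bracket: h₀ sin ϕ sin δ + cos ϕ cos δ sin h₀ = 1.4562×0.23684×-0.42469 + 0.97155×0.90534×0.99344 = -0.146470 + 0.873813 = 0.727343.
Q̄ = (S_0/π) × [bracket] = (589/π) × 0.727343 = 136.4 W/m².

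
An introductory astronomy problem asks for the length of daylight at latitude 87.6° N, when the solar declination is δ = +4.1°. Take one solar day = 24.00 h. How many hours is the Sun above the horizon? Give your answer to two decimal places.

Sunrise equation: cos H₀ = −tan φ · tan δ = -1.7103 ≤ −1, so the Sun never sets (polar day) and H₀ = π.
Daylight = 2H₀/(2π) × 24.00 h = (3.1416/π) × 24.00 = 24.00 h.

24.00 h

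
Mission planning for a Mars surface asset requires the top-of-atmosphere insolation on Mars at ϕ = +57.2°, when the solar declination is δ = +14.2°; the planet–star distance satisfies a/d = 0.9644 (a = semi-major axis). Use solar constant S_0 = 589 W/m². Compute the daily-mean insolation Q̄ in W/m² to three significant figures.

cos h₀ = −tan(+57.2°) tan(+14.200°) = -0.3926, h₀ = 1.9743 rad.
Bracket: h₀ sin ϕ sin δ + cos ϕ cos δ sin h₀ = 1.9743×0.84057×0.24531 + 0.54171×0.96945×0.91969 = 0.407101 + 0.482985 = 0.890086.
Inverse-square distance factor (a/d)² = 0.9644² = 0.930067.
Q̄ = (S_0/π) × 0.930067 × [bracket] = (589/π) × 0.930067 × 0.890086 = 155.2 W/m².

Q̄ ≈ 155 W/m²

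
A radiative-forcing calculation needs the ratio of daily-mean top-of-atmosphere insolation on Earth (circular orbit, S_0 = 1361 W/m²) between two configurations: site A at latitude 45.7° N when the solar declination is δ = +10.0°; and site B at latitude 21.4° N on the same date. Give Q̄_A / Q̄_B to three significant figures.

Q̄_A / Q̄_B ≈ 0.878

— Configuration A (ϕ=+45.7°):
cos h₀ = −tan(+45.7°) tan(+10.000°) = -0.1807, h₀ = 1.7525 rad.
Bracket: h₀ sin ϕ sin δ + cos ϕ cos δ sin h₀ = 1.7525×0.71569×0.17365 + 0.69842×0.98481×0.98354 = 0.217800 + 0.676490 = 0.894290.
Q̄ = (S_0/π) × [bracket] = (1361/π) × 0.894290 = 387.42 W/m².
— Configuration B (ϕ=+21.4°):
cos h₀ = −tan(+21.4°) tan(+10.000°) = -0.0691, h₀ = 1.6400 rad.
Bracket: h₀ sin ϕ sin δ + cos ϕ cos δ sin h₀ = 1.6400×0.36488×0.17365 + 0.93106×0.98481×0.99761 = 0.103913 + 0.914726 = 1.018639.
Q̄ = (S_0/π) × [bracket] = (1361/π) × 1.018639 = 441.29 W/m².
Ratio Q̄_A / Q̄_B = 387.42 / 441.29 = 0.8779.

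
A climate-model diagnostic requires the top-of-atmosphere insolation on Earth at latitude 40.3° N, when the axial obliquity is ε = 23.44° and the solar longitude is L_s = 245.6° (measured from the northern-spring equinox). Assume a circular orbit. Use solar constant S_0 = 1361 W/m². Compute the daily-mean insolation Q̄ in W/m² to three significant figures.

Q̄ ≈ 165 W/m²

Solar declination: sin δ = sin ε · sin L_s = sin 23.44° × sin 245.6° = -0.36226, so δ = -21.239°.
cos h₀ = −tan(+40.3°) tan(-21.239°) = 0.3296, h₀ = 1.2349 rad.
Bracket: h₀ sin ϕ sin δ + cos ϕ cos δ sin h₀ = 1.2349×0.64679×-0.36226 + 0.76267×0.93208×0.94412 = -0.289345 + 0.671146 = 0.381801.
Q̄ = (S_0/π) × [bracket] = (1361/π) × 0.381801 = 165.4 W/m².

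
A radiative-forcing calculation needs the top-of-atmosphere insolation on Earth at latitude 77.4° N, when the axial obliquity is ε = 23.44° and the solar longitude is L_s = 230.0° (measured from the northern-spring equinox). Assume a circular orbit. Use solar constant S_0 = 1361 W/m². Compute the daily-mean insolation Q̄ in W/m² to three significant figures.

Q̄ ≈ 0.00 W/m²

Solar declination: sin δ = sin ε · sin L_s = sin 23.44° × sin 230.0° = -0.30472, so δ = -17.742°.
cos h₀ = −tan(+77.4°) tan(-17.742°) = 1.4313 ≥ 1 ⇒ polar night, h₀ = 0 and Q̄ = 0.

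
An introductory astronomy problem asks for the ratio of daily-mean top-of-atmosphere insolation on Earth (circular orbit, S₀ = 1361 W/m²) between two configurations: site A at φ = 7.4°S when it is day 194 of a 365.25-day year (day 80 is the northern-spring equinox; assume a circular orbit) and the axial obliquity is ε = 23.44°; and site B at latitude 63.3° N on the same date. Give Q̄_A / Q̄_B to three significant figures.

Q̄_A / Q̄_B ≈ 0.792

— Configuration A (φ=-7.4°):
Solar longitude: λ_s = 360° × (194 − 80)/365.25 = 112.361°.
sin δ = sin 23.44° × sin 112.361° = 0.36788, so δ = +21.585°.
cos H₀ = −tan(-7.4°) tan(+21.585°) = 0.0514, H₀ = 1.5194 rad.
Bracket: H₀ sin φ sin δ + cos φ cos δ sin H₀ = 1.5194×-0.12880×0.36788 + 0.99167×0.92987×0.99868 = -0.071994 + 0.920907 = 0.848913.
Q̄ = (S₀/π) × [bracket] = (1361/π) × 0.848913 = 367.77 W/m².
— Configuration B (φ=+63.3°):
cos H₀ = −tan(+63.3°) tan(+21.585°) = -0.7866, H₀ = 2.4761 rad.
Bracket: H₀ sin φ sin δ + cos φ cos δ sin H₀ = 2.4761×0.89337×0.36788 + 0.44932×0.92987×0.61746 = 0.813778 + 0.257980 = 1.071758.
Q̄ = (S₀/π) × [bracket] = (1361/π) × 1.071758 = 464.31 W/m².
Ratio Q̄_A / Q̄_B = 367.77 / 464.31 = 0.7921.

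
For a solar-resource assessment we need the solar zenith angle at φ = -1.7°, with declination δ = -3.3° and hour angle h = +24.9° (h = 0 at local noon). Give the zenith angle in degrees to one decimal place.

cos θ_z = sin φ sin δ + cos φ cos δ cos h = 0.001708 + 0.905141 = 0.906849.
θ_z = arccos(0.906849) = 24.9°.

θ_z = 24.9°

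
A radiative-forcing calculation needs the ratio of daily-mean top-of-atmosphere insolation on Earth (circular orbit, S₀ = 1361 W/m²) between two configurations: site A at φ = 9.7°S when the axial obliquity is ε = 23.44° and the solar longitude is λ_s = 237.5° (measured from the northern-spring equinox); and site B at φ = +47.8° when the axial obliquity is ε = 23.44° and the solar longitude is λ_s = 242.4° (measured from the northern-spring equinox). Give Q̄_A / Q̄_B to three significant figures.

Q̄_A / Q̄_B ≈ 3.73

— Configuration A (φ=-9.7°):
Solar declination: sin δ = sin ε · sin λ_s = sin 23.44° × sin 237.5° = -0.33549, so δ = -19.602°.
cos H₀ = −tan(-9.7°) tan(-19.602°) = -0.0609, H₀ = 1.6317 rad.
Bracket: H₀ sin φ sin δ + cos φ cos δ sin H₀ = 1.6317×-0.16849×-0.33549 + 0.98570×0.94204×0.99815 = 0.092235 + 0.926851 = 1.019086.
Q̄ = (S₀/π) × [bracket] = (1361/π) × 1.019086 = 441.49 W/m².
— Configuration B (φ=+47.8°):
Solar declination: sin δ = sin ε · sin λ_s = sin 23.44° × sin 242.4° = -0.35252, so δ = -20.642°.
cos H₀ = −tan(+47.8°) tan(-20.642°) = 0.4154, H₀ = 1.1424 rad.
Bracket: H₀ sin φ sin δ + cos φ cos δ sin H₀ = 1.1424×0.74080×-0.35252 + 0.67172×0.93580×0.90962 = -0.298334 + 0.571783 = 0.273449.
Q̄ = (S₀/π) × [bracket] = (1361/π) × 0.273449 = 118.46 W/m².
Ratio Q̄_A / Q̄_B = 441.49 / 118.46 = 3.727.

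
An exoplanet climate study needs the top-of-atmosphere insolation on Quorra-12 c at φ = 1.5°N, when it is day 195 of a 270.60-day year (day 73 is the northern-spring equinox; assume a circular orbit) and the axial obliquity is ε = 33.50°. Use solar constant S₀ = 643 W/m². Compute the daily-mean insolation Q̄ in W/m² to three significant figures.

Solar longitude: λ_s = 360° × (195 − 73)/270.60 = 162.306°.
sin δ = sin 33.50° × sin 162.306° = 0.16775, so δ = +9.657°.
cos H₀ = −tan(+1.5°) tan(+9.657°) = -0.0045, H₀ = 1.5753 rad.
Bracket: H₀ sin φ sin δ + cos φ cos δ sin H₀ = 1.5753×0.02618×0.16775 + 0.99966×0.98583×0.99999 = 0.006918 + 0.985485 = 0.992403.
Q̄ = (S₀/π) × [bracket] = (643/π) × 0.992403 = 203.1 W/m².

Q̄ ≈ 203 W/m²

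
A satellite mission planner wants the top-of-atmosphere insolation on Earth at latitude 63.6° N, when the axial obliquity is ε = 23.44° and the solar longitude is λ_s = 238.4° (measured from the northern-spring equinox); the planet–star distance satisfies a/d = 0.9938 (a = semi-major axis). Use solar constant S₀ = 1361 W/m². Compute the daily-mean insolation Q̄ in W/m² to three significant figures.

Q̄ ≈ 24.6 W/m²

Solar declination: sin δ = sin ε · sin λ_s = sin 23.44° × sin 238.4° = -0.33881, so δ = -19.804°.
cos H₀ = −tan(+63.6°) tan(-19.804°) = 0.7254, H₀ = 0.7591 rad.
Bracket: H₀ sin φ sin δ + cos φ cos δ sin H₀ = 0.7591×0.89571×-0.33881 + 0.44464×0.94086×0.68830 = -0.230368 + 0.287946 = 0.057578.
Inverse-square distance factor (a/d)² = 0.9938² = 0.987638.
Q̄ = (S₀/π) × 0.987638 × [bracket] = (1361/π) × 0.987638 × 0.057578 = 24.64 W/m².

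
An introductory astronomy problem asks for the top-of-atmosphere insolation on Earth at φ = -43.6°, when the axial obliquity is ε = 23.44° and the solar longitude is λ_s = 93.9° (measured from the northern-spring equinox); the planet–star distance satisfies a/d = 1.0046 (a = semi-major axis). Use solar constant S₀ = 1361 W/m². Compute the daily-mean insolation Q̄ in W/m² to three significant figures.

Q̄ ≈ 128 W/m²

Solar declination: sin δ = sin ε · sin λ_s = sin 23.44° × sin 93.9° = 0.39687, so δ = +23.382°.
cos H₀ = −tan(-43.6°) tan(+23.382°) = 0.4117, H₀ = 1.1464 rad.
Bracket: H₀ sin φ sin δ + cos φ cos δ sin H₀ = 1.1464×-0.68962×0.39687 + 0.72417×0.91788×0.91130 = -0.313758 + 0.605742 = 0.291984.
Inverse-square distance factor (a/d)² = 1.0046² = 1.009221.
Q̄ = (S₀/π) × 1.009221 × [bracket] = (1361/π) × 1.009221 × 0.291984 = 127.7 W/m².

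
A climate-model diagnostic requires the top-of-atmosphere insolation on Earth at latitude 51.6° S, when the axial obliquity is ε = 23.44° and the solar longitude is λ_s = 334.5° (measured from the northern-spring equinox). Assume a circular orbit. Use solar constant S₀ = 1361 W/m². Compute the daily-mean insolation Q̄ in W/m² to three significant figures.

Q̄ ≈ 363 W/m²

Solar declination: sin δ = sin ε · sin λ_s = sin 23.44° × sin 334.5° = -0.17125, so δ = -9.861°.
cos H₀ = −tan(-51.6°) tan(-9.861°) = -0.2193, H₀ = 1.7919 rad.
Bracket: H₀ sin φ sin δ + cos φ cos δ sin H₀ = 1.7919×-0.78369×-0.17125 + 0.62115×0.98523×0.97566 = 0.240485 + 0.597080 = 0.837565.
Q̄ = (S₀/π) × [bracket] = (1361/π) × 0.837565 = 362.8 W/m².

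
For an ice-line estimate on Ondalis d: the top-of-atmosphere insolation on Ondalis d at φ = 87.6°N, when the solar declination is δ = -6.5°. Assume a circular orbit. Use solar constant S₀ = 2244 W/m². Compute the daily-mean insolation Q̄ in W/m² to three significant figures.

cos H₀ = −tan(+87.6°) tan(-6.500°) = 2.7184 ≥ 1 ⇒ polar night, H₀ = 0 and Q̄ = 0.

Q̄ ≈ 0.00 W/m²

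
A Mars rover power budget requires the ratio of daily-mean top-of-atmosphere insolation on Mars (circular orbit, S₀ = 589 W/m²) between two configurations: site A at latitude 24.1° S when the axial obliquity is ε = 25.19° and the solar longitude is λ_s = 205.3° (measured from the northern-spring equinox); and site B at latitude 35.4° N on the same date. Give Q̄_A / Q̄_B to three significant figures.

Q̄_A / Q̄_B ≈ 1.58

— Configuration A (φ=-24.1°):
Solar declination: sin δ = sin ε · sin λ_s = sin 25.19° × sin 205.3° = -0.18189, so δ = -10.480°.
cos H₀ = −tan(-24.1°) tan(-10.480°) = -0.0827, H₀ = 1.6536 rad.
Bracket: H₀ sin φ sin δ + cos φ cos δ sin H₀ = 1.6536×-0.40833×-0.18189 + 0.91283×0.98332×0.99657 = 0.122815 + 0.894525 = 1.017340.
Q̄ = (S₀/π) × [bracket] = (589/π) × 1.017340 = 190.74 W/m².
— Configuration B (φ=+35.4°):
cos H₀ = −tan(+35.4°) tan(-10.480°) = 0.1315, H₀ = 1.4390 rad.
Bracket: H₀ sin φ sin δ + cos φ cos δ sin H₀ = 1.4390×0.57928×-0.18189 + 0.81513×0.98332×0.99132 = -0.151621 + 0.794576 = 0.642955.
Q̄ = (S₀/π) × [bracket] = (589/π) × 0.642955 = 120.54 W/m².
Ratio Q̄_A / Q̄_B = 190.74 / 120.54 = 1.582.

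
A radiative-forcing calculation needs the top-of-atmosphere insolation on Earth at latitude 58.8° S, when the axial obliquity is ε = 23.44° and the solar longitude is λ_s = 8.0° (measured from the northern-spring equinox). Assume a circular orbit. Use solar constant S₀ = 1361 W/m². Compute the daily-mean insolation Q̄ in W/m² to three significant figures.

Solar declination: sin δ = sin ε · sin λ_s = sin 23.44° × sin 8.0° = 0.05536, so δ = +3.174°.
cos H₀ = −tan(-58.8°) tan(+3.174°) = 0.0916, H₀ = 1.4791 rad.
Bracket: H₀ sin φ sin δ + cos φ cos δ sin H₀ = 1.4791×-0.85536×0.05536 + 0.51803×0.99847×0.99580 = -0.070039 + 0.515065 = 0.445026.
Q̄ = (S₀/π) × [bracket] = (1361/π) × 0.445026 = 192.8 W/m².

Q̄ ≈ 193 W/m²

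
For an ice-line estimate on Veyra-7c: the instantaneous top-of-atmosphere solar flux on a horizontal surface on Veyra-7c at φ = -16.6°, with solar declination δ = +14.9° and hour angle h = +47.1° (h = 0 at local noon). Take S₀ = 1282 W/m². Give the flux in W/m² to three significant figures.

cos θ_z = sin φ sin δ + cos φ cos δ cos h = -0.073460 + 0.630416 = 0.556956.
Flux = S₀ · cos θ_z = 1282 × 0.556956 = 714.0 W/m².

714 W/m²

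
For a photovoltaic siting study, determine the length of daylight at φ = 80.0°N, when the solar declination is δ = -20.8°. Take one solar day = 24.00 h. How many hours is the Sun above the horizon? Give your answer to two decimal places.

0.00 h

cos H₀ = −tan φ · tan δ = 2.1543 ≥ 1, so the Sun never rises (polar night) and H₀ = 0.
Daylight = 2H₀/(2π) × 24.00 h = (0.0000/π) × 24.00 = 0.00 h.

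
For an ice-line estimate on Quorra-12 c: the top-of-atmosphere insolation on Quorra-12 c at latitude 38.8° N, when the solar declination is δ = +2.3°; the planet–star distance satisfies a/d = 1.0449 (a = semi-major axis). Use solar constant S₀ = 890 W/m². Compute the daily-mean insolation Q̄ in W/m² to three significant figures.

cos H₀ = −tan(+38.8°) tan(+2.300°) = -0.0323, H₀ = 1.6031 rad.
Bracket: H₀ sin φ sin δ + cos φ cos δ sin H₀ = 1.6031×0.62660×0.04013 + 0.77934×0.99919×0.99948 = 0.040311 + 0.778304 = 0.818615.
Inverse-square distance factor (a/d)² = 1.0449² = 1.091816.
Q̄ = (S₀/π) × 1.091816 × [bracket] = (890/π) × 1.091816 × 0.818615 = 253.2 W/m².

Q̄ ≈ 253 W/m²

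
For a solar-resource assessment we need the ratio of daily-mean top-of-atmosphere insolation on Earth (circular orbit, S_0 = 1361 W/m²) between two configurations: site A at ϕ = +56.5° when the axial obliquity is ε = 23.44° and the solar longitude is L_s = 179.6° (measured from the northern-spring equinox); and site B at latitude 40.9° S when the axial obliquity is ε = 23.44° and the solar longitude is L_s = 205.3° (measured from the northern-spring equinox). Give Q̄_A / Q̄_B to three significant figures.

Q̄_A / Q̄_B ≈ 0.599

— Configuration A (ϕ=+56.5°):
Solar declination: sin δ = sin ε · sin L_s = sin 23.44° × sin 179.6° = 0.00278, so δ = +0.159°.
cos h₀ = −tan(+56.5°) tan(+0.159°) = -0.0042, h₀ = 1.5750 rad.
Bracket: h₀ sin ϕ sin δ + cos ϕ cos δ sin h₀ = 1.5750×0.83389×0.00278 + 0.55194×1.00000×0.99999 = 0.003651 + 0.551934 = 0.555585.
Q̄ = (S_0/π) × [bracket] = (1361/π) × 0.555585 = 240.69 W/m².
— Configuration B (ϕ=-40.9°):
Solar declination: sin δ = sin ε · sin L_s = sin 23.44° × sin 205.3° = -0.17000, so δ = -9.788°.
cos h₀ = −tan(-40.9°) tan(-9.788°) = -0.1494, h₀ = 1.7208 rad.
Bracket: h₀ sin ϕ sin δ + cos ϕ cos δ sin h₀ = 1.7208×-0.65474×-0.17000 + 0.75585×0.98544×0.98877 = 0.191535 + 0.736480 = 0.928015.
Q̄ = (S_0/π) × [bracket] = (1361/π) × 0.928015 = 402.03 W/m².
Ratio Q̄_A / Q̄_B = 240.69 / 402.03 = 0.5987.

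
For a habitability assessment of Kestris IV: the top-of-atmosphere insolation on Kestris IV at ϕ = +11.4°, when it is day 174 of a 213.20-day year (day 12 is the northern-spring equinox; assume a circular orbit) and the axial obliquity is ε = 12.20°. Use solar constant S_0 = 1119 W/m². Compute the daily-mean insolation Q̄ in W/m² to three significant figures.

Solar longitude: L_s = 360° × (174 − 12)/213.20 = 273.546°.
sin δ = sin 12.20° × sin 273.546° = -0.21092, so δ = -12.176°.
cos h₀ = −tan(+11.4°) tan(-12.176°) = 0.0435, h₀ = 1.5273 rad.
Bracket: h₀ sin ϕ sin δ + cos ϕ cos δ sin h₀ = 1.5273×0.19766×-0.21092 + 0.98027×0.97750×0.99905 = -0.063674 + 0.957304 = 0.893630.
Q̄ = (S_0/π) × [bracket] = (1119/π) × 0.893630 = 318.3 W/m².

Q̄ ≈ 318 W/m²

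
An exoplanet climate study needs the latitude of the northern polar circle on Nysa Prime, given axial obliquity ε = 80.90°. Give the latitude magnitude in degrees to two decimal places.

9.10°

The polar circle is the lowest latitude that experiences at least one full rotation of continuous daylight at the northern-summer solstice; it lies at |ϕ| = 90° − ε = 90° − 80.90° = 9.10°.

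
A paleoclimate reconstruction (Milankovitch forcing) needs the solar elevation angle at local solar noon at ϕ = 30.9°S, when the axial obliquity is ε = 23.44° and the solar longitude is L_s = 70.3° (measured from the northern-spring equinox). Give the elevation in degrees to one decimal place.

Solar declination: sin δ = sin ε · sin L_s = sin 23.44° × sin 70.3° = 0.37451, so δ = +21.994°.
At local noon the hour angle is zero, so the zenith angle equals |ϕ − δ| = |-30.9° − (+21.994°)| = 52.894°.
Elevation = 90° − 52.894° = 37.1°.

37.1°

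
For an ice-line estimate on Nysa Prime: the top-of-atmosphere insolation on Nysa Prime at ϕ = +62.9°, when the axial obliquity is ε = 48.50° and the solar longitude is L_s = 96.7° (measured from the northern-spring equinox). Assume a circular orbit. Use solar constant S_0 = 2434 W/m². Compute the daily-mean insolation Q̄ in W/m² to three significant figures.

Q̄ ≈ 1.61e+03 W/m²

Solar declination: sin δ = sin ε · sin L_s = sin 48.50° × sin 96.7° = 0.74384, so δ = +48.060°.
cos h₀ = −tan(+62.9°) tan(+48.060°) = -2.1749 ≤ −1 ⇒ polar day, h₀ = π.
Bracket: h₀ sin ϕ sin δ + cos ϕ cos δ sin h₀ = 3.1416×0.89021×0.74384 + 0.45554×0.66836×0.00000 = 2.080285 + 0.000000 = 2.080285.
Q̄ = (S_0/π) × [bracket] = (2434/π) × 2.080285 = 1612 W/m².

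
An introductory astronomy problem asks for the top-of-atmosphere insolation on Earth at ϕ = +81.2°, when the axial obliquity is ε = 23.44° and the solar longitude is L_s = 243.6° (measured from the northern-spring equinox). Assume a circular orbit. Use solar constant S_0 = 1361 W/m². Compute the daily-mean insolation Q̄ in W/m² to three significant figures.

Solar declination: sin δ = sin ε · sin L_s = sin 23.44° × sin 243.6° = -0.35630, so δ = -20.873°.
cos h₀ = −tan(+81.2°) tan(-20.873°) = 2.4632 ≥ 1 ⇒ polar night, h₀ = 0 and Q̄ = 0.

Q̄ ≈ 0.00 W/m²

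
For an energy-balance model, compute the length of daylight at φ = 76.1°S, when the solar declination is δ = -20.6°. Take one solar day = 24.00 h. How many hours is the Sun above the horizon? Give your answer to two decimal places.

24.00 h

Sunrise equation: cos H₀ = −tan φ · tan δ = -1.5188 ≤ −1, so the Sun never sets (polar day) and H₀ = π.
Daylight = 2H₀/(2π) × 24.00 h = (3.1416/π) × 24.00 = 24.00 h.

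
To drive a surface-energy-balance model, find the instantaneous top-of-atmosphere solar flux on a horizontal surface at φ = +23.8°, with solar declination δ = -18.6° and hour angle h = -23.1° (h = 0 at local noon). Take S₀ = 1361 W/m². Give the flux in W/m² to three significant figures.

cos θ_z = sin φ sin δ + cos φ cos δ cos h = -0.128715 + 0.797641 = 0.668926.
Flux = S₀ · cos θ_z = 1361 × 0.668926 = 910.4 W/m².

910 W/m²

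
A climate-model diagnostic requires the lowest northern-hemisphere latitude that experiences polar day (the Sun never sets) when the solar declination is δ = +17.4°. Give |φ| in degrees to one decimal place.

|φ| = 72.6°

Polar day requires cos H₀ = −tan φ tan δ ≤ −1, i.e. tan φ tan δ ≥ 1.
The boundary is |tan φ| · |tan δ| = 1, so |φ| = 90° − |δ| = 90° − 17.4° = 72.6° in the northern hemisphere.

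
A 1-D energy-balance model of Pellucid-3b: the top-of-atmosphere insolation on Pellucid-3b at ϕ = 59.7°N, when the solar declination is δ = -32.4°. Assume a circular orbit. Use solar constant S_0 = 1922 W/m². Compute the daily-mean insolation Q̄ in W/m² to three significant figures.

cos h₀ = −tan(+59.7°) tan(-32.400°) = 1.0860 ≥ 1 ⇒ polar night, h₀ = 0 and Q̄ = 0.

Q̄ ≈ 0.00 W/m²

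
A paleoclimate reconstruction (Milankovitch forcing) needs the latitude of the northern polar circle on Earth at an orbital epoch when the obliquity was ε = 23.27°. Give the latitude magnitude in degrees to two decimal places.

66.73°

The polar circle is the lowest latitude that experiences at least one full rotation of continuous daylight at the northern-summer solstice; it lies at |ϕ| = 90° − ε = 90° − 23.27° = 66.73°.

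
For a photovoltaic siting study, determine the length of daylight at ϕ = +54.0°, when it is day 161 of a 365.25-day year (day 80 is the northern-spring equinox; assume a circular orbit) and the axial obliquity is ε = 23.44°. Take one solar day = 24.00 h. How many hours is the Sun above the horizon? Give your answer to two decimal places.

16.78 h

Solar longitude: L_s = 360° × (161 − 80)/365.25 = 79.836°.
sin δ = sin 23.44° × sin 79.836° = 0.39155, so δ = +23.051°.
cos h₀ = −tan ϕ · tan δ = −tan(+54.0°) × tan(+23.051°) = -0.5857, so h₀ = 2.1965 rad = 125.85°.
Daylight = 2h₀/(2π) × 24.00 h = (2.1965/π) × 24.00 = 16.78 h.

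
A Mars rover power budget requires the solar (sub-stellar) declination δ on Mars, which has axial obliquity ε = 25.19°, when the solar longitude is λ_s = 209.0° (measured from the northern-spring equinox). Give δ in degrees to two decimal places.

δ = -11.91°

sin δ = sin ε · sin λ_s = sin 25.19° × sin 209.0° = -0.206345.
δ = arcsin(-0.206345) = -11.91°.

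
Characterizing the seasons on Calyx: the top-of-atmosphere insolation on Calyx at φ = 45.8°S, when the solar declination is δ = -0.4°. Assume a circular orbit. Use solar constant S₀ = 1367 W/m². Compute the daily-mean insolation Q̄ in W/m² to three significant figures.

cos H₀ = −tan(-45.8°) tan(-0.400°) = -0.0072, H₀ = 1.5780 rad.
Bracket: H₀ sin φ sin δ + cos φ cos δ sin H₀ = 1.5780×-0.71691×-0.00698 + 0.69717×0.99998×0.99997 = 0.007896 + 0.697135 = 0.705031.
Q̄ = (S₀/π) × [bracket] = (1367/π) × 0.705031 = 306.8 W/m².

Q̄ ≈ 307 W/m²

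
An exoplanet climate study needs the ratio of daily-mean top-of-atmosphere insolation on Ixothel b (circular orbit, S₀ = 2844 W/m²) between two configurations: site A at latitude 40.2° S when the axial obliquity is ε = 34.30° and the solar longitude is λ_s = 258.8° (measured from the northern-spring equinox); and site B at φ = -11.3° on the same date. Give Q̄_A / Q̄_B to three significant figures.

Q̄_A / Q̄_B ≈ 1.31

— Configuration A (φ=-40.2°):
Solar declination: sin δ = sin ε · sin λ_s = sin 34.30° × sin 258.8° = -0.55279, so δ = -33.559°.
cos H₀ = −tan(-40.2°) tan(-33.559°) = -0.5606, H₀ = 2.1659 rad.
Bracket: H₀ sin φ sin δ + cos φ cos δ sin H₀ = 2.1659×-0.64546×-0.55279 + 0.76380×0.83332×0.82810 = 0.772801 + 0.527077 = 1.299878.
Q̄ = (S₀/π) × [bracket] = (2844/π) × 1.299878 = 1176.7 W/m².
— Configuration B (φ=-11.3°):
cos H₀ = −tan(-11.3°) tan(-33.559°) = -0.1326, H₀ = 1.7037 rad.
Bracket: H₀ sin φ sin δ + cos φ cos δ sin H₀ = 1.7037×-0.19595×-0.55279 + 0.98061×0.83332×0.99118 = 0.184543 + 0.809955 = 0.994498.
Q̄ = (S₀/π) × [bracket] = (2844/π) × 0.994498 = 900.29 W/m².
Ratio Q̄_A / Q̄_B = 1176.7 / 900.29 = 1.307.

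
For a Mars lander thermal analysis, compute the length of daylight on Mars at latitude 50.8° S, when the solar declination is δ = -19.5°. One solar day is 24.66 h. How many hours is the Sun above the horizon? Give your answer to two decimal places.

15.86 h

cos H₀ = −tan φ · tan δ = −tan(-50.8°) × tan(-19.500°) = -0.4342, so H₀ = 2.0199 rad = 115.73°.
Daylight = 2H₀/(2π) × 24.66 h = (2.0199/π) × 24.66 = 15.86 h.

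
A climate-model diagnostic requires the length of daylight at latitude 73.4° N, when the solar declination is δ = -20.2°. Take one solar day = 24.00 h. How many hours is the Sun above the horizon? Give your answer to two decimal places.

0.00 h

cos H₀ = −tan φ · tan δ = 1.2342 ≥ 1, so the Sun never rises (polar night) and H₀ = 0.
Daylight = 2H₀/(2π) × 24.00 h = (0.0000/π) × 24.00 = 0.00 h.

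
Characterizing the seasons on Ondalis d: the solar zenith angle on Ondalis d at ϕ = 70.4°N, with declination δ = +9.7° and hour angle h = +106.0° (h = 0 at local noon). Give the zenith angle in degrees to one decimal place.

θ_z = 86.1°

cos θ_z = sin ϕ sin δ + cos ϕ cos δ cos h = 0.158727 + -0.091141 = 0.067586.
θ_z = arccos(0.067586) = 86.1°.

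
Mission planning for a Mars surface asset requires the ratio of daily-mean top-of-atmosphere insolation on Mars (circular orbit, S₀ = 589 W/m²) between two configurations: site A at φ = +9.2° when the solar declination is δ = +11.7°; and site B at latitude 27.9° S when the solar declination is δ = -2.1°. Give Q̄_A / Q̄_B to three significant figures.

— Configuration A (φ=+9.2°):
cos H₀ = −tan(+9.2°) tan(+11.700°) = -0.0335, H₀ = 1.6043 rad.
Bracket: H₀ sin φ sin δ + cos φ cos δ sin H₀ = 1.6043×0.15988×0.20279 + 0.98714×0.97922×0.99944 = 0.052015 + 0.966086 = 1.018101.
Q̄ = (S₀/π) × [bracket] = (589/π) × 1.018101 = 190.88 W/m².
— Configuration B (φ=-27.9°):
cos H₀ = −tan(-27.9°) tan(-2.100°) = -0.0194, H₀ = 1.5902 rad.
Bracket: H₀ sin φ sin δ + cos φ cos δ sin H₀ = 1.5902×-0.46793×-0.03664 + 0.88377×0.99933×0.99981 = 0.027264 + 0.883010 = 0.910274.
Q̄ = (S₀/π) × [bracket] = (589/π) × 0.910274 = 170.66 W/m².
Ratio Q̄_A / Q̄_B = 190.88 / 170.66 = 1.118.

Q̄_A / Q̄_B ≈ 1.12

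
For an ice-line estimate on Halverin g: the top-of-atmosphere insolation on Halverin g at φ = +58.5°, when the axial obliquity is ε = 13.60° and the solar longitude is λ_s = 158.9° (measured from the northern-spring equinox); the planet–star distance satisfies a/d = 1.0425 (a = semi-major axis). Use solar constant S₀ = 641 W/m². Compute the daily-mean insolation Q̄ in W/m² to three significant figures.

Solar declination: sin δ = sin ε · sin λ_s = sin 13.60° × sin 158.9° = 0.08465, so δ = +4.856°.
cos H₀ = −tan(+58.5°) tan(+4.856°) = -0.1386, H₀ = 1.7099 rad.
Bracket: H₀ sin φ sin δ + cos φ cos δ sin H₀ = 1.7099×0.85264×0.08465 + 0.52250×0.99641×0.99034 = 0.123414 + 0.515595 = 0.639009.
Inverse-square distance factor (a/d)² = 1.0425² = 1.086806.
Q̄ = (S₀/π) × 1.086806 × [bracket] = (641/π) × 1.086806 × 0.639009 = 141.7 W/m².

Q̄ ≈ 142 W/m²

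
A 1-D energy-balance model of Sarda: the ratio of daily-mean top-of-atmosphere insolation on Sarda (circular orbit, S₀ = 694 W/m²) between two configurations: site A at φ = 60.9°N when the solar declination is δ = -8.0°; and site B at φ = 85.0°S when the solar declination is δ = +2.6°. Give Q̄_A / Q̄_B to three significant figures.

— Configuration A (φ=+60.9°):
cos H₀ = −tan(+60.9°) tan(-8.000°) = 0.2525, H₀ = 1.3155 rad.
Bracket: H₀ sin φ sin δ + cos φ cos δ sin H₀ = 1.3155×0.87377×-0.13917 + 0.48634×0.99027×0.96760 = -0.159968 + 0.466004 = 0.306036.
Q̄ = (S₀/π) × [bracket] = (694/π) × 0.306036 = 67.606 W/m².
— Configuration B (φ=-85.0°):
cos H₀ = −tan(-85.0°) tan(+2.600°) = 0.5190, H₀ = 1.0251 rad.
Bracket: H₀ sin φ sin δ + cos φ cos δ sin H₀ = 1.0251×-0.99619×0.04536 + 0.08716×0.99897×0.85475 = -0.046321 + 0.074423 = 0.028102.
Q̄ = (S₀/π) × [bracket] = (694/π) × 0.028102 = 6.2079 W/m².
Ratio Q̄_A / Q̄_B = 67.606 / 6.2079 = 10.89.

Q̄_A / Q̄_B ≈ 10.9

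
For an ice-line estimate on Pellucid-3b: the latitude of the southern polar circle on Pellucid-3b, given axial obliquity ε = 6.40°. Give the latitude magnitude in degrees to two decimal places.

The polar circle is the lowest latitude that experiences at least one full rotation of continuous darkness at the northern-summer solstice; it lies at |ϕ| = 90° − ε = 90° − 6.40° = 83.60°.

83.60°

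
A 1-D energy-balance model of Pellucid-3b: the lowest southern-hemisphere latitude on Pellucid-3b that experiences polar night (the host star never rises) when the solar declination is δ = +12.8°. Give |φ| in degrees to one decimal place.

Polar night requires cos H₀ = −tan φ tan δ ≥ 1, i.e. tan φ tan δ ≤ −1.
The boundary is |tan φ| · |tan δ| = 1, so |φ| = 90° − |δ| = 90° − 12.8° = 77.2° in the southern hemisphere.

|φ| = 77.2°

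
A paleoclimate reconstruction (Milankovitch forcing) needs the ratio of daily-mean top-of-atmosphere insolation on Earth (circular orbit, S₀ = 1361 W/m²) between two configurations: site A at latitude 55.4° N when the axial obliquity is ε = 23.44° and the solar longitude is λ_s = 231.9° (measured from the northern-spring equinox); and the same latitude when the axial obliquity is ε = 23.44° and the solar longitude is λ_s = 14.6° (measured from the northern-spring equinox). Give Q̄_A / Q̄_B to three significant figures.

— Configuration A (φ=+55.4°):
Solar declination: sin δ = sin ε · sin λ_s = sin 23.44° × sin 231.9° = -0.31303, so δ = -18.242°.
cos H₀ = −tan(+55.4°) tan(-18.242°) = 0.4778, H₀ = 1.0727 rad.
Bracket: H₀ sin φ sin δ + cos φ cos δ sin H₀ = 1.0727×0.82314×-0.31303 + 0.56784×0.94974×0.87848 = -0.276400 + 0.473765 = 0.197365.
Q̄ = (S₀/π) × [bracket] = (1361/π) × 0.197365 = 85.502 W/m².
— Configuration B (φ=+55.4°):
Solar declination: sin δ = sin ε · sin λ_s = sin 23.44° × sin 14.6° = 0.10027, so δ = +5.755°.
cos H₀ = −tan(+55.4°) tan(+5.755°) = -0.1461, H₀ = 1.7174 rad.
Bracket: H₀ sin φ sin δ + cos φ cos δ sin H₀ = 1.7174×0.82314×0.10027 + 0.56784×0.99496×0.98927 = 0.141748 + 0.558916 = 0.700664.
Q̄ = (S₀/π) × [bracket] = (1361/π) × 0.700664 = 303.54 W/m².
Ratio Q̄_A / Q̄_B = 85.502 / 303.54 = 0.2817.

Q̄_A / Q̄_B ≈ 0.282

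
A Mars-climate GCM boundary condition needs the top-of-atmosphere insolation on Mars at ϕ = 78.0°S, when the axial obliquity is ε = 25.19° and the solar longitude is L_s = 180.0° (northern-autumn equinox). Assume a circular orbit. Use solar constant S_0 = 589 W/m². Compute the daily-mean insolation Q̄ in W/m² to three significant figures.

Q̄ ≈ 39.0 W/m²

Solar declination: sin δ = sin ε · sin L_s = sin 25.19° × sin 180.0° = 0.00000, so δ = +0.000°.
cos h₀ = −tan(-78.0°) tan(+0.000°) = 0.0000, h₀ = 1.5708 rad.
Bracket: h₀ sin ϕ sin δ + cos ϕ cos δ sin h₀ = 1.5708×-0.97815×0.00000 + 0.20791×1.00000×1.00000 = -0.000000 + 0.207910 = 0.207910.
Q̄ = (S_0/π) × [bracket] = (589/π) × 0.207910 = 38.98 W/m².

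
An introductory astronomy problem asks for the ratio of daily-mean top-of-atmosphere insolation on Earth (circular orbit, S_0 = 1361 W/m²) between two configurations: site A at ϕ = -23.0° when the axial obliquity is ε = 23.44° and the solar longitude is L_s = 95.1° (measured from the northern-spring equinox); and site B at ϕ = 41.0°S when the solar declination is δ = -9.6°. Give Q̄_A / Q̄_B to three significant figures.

— Configuration A (ϕ=-23.0°):
Solar declination: sin δ = sin ε · sin L_s = sin 23.44° × sin 95.1° = 0.39621, so δ = +23.342°.
cos h₀ = −tan(-23.0°) tan(+23.342°) = 0.1832, h₀ = 1.3866 rad.
Bracket: h₀ sin ϕ sin δ + cos ϕ cos δ sin h₀ = 1.3866×-0.39073×0.39621 + 0.92050×0.91816×0.98308 = -0.214661 + 0.830866 = 0.616205.
Q̄ = (S_0/π) × [bracket] = (1361/π) × 0.616205 = 266.95 W/m².
— Configuration B (ϕ=-41.0°):
cos h₀ = −tan(-41.0°) tan(-9.600°) = -0.1470, h₀ = 1.7184 rad.
Bracket: h₀ sin ϕ sin δ + cos ϕ cos δ sin h₀ = 1.7184×-0.65606×-0.16677 + 0.75471×0.98600×0.98913 = 0.188012 + 0.736055 = 0.924067.
Q̄ = (S_0/π) × [bracket] = (1361/π) × 0.924067 = 400.32 W/m².
Ratio Q̄_A / Q̄_B = 266.95 / 400.32 = 0.6668.

Q̄_A / Q̄_B ≈ 0.667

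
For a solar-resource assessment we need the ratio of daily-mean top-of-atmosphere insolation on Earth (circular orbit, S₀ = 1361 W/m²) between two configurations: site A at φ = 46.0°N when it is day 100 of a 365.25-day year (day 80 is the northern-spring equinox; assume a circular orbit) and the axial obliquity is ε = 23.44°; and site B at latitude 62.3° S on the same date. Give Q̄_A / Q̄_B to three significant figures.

Q̄_A / Q̄_B ≈ 2.93

— Configuration A (φ=+46.0°):
Solar longitude: λ_s = 360° × (100 − 80)/365.25 = 19.713°.
sin δ = sin 23.44° × sin 19.713° = 0.13417, so δ = +7.711°.
cos H₀ = −tan(+46.0°) tan(+7.711°) = -0.1402, H₀ = 1.7115 rad.
Bracket: H₀ sin φ sin δ + cos φ cos δ sin H₀ = 1.7115×0.71934×0.13417 + 0.69466×0.99096×0.99012 = 0.165183 + 0.681579 = 0.846762.
Q̄ = (S₀/π) × [bracket] = (1361/π) × 0.846762 = 366.83 W/m².
— Configuration B (φ=-62.3°):
cos H₀ = −tan(-62.3°) tan(+7.711°) = 0.2579, H₀ = 1.3100 rad.
Bracket: H₀ sin φ sin δ + cos φ cos δ sin H₀ = 1.3100×-0.88539×0.13417 + 0.46484×0.99096×0.96617 = -0.155619 + 0.445054 = 0.289435.
Q̄ = (S₀/π) × [bracket] = (1361/π) × 0.289435 = 125.39 W/m².
Ratio Q̄_A / Q̄_B = 366.83 / 125.39 = 2.926.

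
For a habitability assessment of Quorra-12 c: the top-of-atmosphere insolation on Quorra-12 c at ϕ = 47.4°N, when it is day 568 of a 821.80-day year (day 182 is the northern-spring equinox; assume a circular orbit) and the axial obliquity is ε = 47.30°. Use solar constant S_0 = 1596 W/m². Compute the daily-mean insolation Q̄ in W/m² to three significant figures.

Solar longitude: L_s = 360° × (568 − 182)/821.80 = 169.092°.
sin δ = sin 47.30° × sin 169.092° = 0.13907, so δ = +7.994°.
cos h₀ = −tan(+47.4°) tan(+7.994°) = -0.1527, h₀ = 1.7241 rad.
Bracket: h₀ sin ϕ sin δ + cos ϕ cos δ sin h₀ = 1.7241×0.73610×0.13907 + 0.67688×0.99028×0.98827 = 0.176495 + 0.662438 = 0.838933.
Q̄ = (S_0/π) × [bracket] = (1596/π) × 0.838933 = 426.2 W/m².

Q̄ ≈ 426 W/m²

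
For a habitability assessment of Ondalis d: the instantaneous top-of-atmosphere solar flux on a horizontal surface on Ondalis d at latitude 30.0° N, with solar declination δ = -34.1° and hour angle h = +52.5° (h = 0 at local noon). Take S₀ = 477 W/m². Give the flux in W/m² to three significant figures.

74.5 W/m²

cos θ_z = sin φ sin δ + cos φ cos δ cos h = -0.280319 + 0.436556 = 0.156237.
Flux = S₀ · cos θ_z = 477 × 0.156237 = 74.53 W/m².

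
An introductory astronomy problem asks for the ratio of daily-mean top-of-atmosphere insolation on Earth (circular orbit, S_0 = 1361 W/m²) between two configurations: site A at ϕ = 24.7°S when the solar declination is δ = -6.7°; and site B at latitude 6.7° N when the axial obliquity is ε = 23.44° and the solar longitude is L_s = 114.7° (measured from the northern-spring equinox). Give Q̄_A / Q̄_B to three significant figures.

Q̄_A / Q̄_B ≈ 0.987

— Configuration A (ϕ=-24.7°):
cos h₀ = −tan(-24.7°) tan(-6.700°) = -0.0540, h₀ = 1.6249 rad.
Bracket: h₀ sin ϕ sin δ + cos ϕ cos δ sin h₀ = 1.6249×-0.41787×-0.11667 + 0.90851×0.99317×0.99854 = 0.079219 + 0.900988 = 0.980207.
Q̄ = (S_0/π) × [bracket] = (1361/π) × 0.980207 = 424.65 W/m².
— Configuration B (ϕ=+6.7°):
Solar declination: sin δ = sin ε · sin L_s = sin 23.44° × sin 114.7° = 0.36139, so δ = +21.186°.
cos h₀ = −tan(+6.7°) tan(+21.186°) = -0.0455, h₀ = 1.6163 rad.
Bracket: h₀ sin ϕ sin δ + cos ϕ cos δ sin h₀ = 1.6163×0.11667×0.36139 + 0.99317×0.93241×0.99896 = 0.068149 + 0.925079 = 0.993228.
Q̄ = (S_0/π) × [bracket] = (1361/π) × 0.993228 = 430.29 W/m².
Ratio Q̄_A / Q̄_B = 424.65 / 430.29 = 0.9869.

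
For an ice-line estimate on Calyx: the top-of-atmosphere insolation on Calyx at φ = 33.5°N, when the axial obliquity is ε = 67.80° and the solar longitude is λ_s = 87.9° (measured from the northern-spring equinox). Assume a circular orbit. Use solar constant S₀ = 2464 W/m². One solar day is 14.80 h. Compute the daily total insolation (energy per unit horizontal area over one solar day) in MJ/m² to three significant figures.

Solar declination: sin δ = sin ε · sin λ_s = sin 67.80° × sin 87.9° = 0.92525, so δ = +67.706°.
cos H₀ = −tan(+33.5°) tan(+67.706°) = -1.6143 ≤ −1 ⇒ polar day, H₀ = π.
Bracket: H₀ sin φ sin δ + cos φ cos δ sin H₀ = 3.1416×0.55194×0.92525 + 0.83389×0.37936×0.00000 = 1.604360 + 0.000000 = 1.604360.
Q̄ = (S₀/π) × [bracket] = (2464/π) × 1.604360 = 1258.3 W/m².
Daily total = Q̄ × 14.80 h × 3600 s/h = 1258.3 × 14.80 × 3600 / 10⁶ = 67.04 MJ/m².

67.0 MJ/m²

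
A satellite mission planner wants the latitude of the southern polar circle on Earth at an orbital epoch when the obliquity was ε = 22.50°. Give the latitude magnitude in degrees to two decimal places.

67.50°

The polar circle is the lowest latitude that experiences at least one full rotation of continuous darkness at the northern-summer solstice; it lies at |φ| = 90° − ε = 90° − 22.50° = 67.50°.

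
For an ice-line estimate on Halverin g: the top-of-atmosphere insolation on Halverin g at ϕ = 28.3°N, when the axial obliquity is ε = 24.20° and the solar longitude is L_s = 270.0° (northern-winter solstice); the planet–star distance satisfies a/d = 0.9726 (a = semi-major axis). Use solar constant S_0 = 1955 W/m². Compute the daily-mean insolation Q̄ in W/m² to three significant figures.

Solar declination: sin δ = sin ε · sin L_s = sin 24.20° × sin 270.0° = -0.40992, so δ = -24.200°.
cos h₀ = −tan(+28.3°) tan(-24.200°) = 0.2420, h₀ = 1.3264 rad.
Bracket: h₀ sin ϕ sin δ + cos ϕ cos δ sin h₀ = 1.3264×0.47409×-0.40992 + 0.88048×0.91212×0.97028 = -0.257771 + 0.779235 = 0.521464.
Inverse-square distance factor (a/d)² = 0.9726² = 0.945951.
Q̄ = (S_0/π) × 0.945951 × [bracket] = (1955/π) × 0.945951 × 0.521464 = 307.0 W/m².

Q̄ ≈ 307 W/m²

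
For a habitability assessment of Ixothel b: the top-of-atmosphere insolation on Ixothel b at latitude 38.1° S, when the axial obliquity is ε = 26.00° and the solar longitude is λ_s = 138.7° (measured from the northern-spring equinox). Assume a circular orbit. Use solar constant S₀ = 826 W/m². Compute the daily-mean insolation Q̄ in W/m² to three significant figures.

Solar declination: sin δ = sin ε · sin λ_s = sin 26.00° × sin 138.7° = 0.28933, so δ = +16.818°.
cos H₀ = −tan(-38.1°) tan(+16.818°) = 0.2370, H₀ = 1.3315 rad.
Bracket: H₀ sin φ sin δ + cos φ cos δ sin H₀ = 1.3315×-0.61704×0.28933 + 0.78694×0.95723×0.97151 = -0.237710 + 0.731822 = 0.494112.
Q̄ = (S₀/π) × [bracket] = (826/π) × 0.494112 = 129.9 W/m².

Q̄ ≈ 130 W/m²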